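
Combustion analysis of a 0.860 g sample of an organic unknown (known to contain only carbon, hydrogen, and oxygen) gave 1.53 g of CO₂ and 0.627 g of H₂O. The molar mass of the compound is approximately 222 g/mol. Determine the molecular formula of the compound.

mol C = 1.53 g CO₂ ÷ 44.009 g/mol = 0.03477 mol
mol H = 2 × 0.627 g H₂O ÷ 18.015 g/mol = 0.06961 mol
mass O = 0.860 − (0.4176 + 0.07017) = 0.3723 g → mol O = 0.3723 ÷ 15.999 = 0.02327 mol
Divide by the smallest (0.02327 mol): C 1.494, H 2.992, O 1.000
Multiplying each by 2 gives whole numbers: C 2.99, H 5.98, O 2.00
Empirical formula: C3H6O2
Empirical-formula mass = 74.08 g/mol; 222 ÷ 74.08 ≈ 3, so the molecular formula is C9H18O6.

C9H18O6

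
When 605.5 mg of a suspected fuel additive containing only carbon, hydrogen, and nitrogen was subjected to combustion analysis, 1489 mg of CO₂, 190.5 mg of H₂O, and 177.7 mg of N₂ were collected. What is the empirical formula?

mol C = 1.489 g CO₂ ÷ 44.009 g/mol = 0.033834 mol
mol H = 2 × 0.1905 g H₂O ÷ 18.015 g/mol = 0.021149 mol
mol N = 2 × 0.1777 g N₂ ÷ 28.014 g/mol = 0.012687 mol
Divide by the smallest (0.012687 mol): C 2.667, H 1.667, N 1.000
Multiplying each by 3 gives whole numbers: C 8.00, H 5.00, N 3.00

C8H5N3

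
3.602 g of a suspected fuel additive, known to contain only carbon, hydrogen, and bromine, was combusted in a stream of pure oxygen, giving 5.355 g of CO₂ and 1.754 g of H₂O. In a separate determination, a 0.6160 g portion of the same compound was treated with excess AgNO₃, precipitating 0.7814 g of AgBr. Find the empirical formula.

C5H8Br

mol C = 5.355 g CO₂ ÷ 44.009 g/mol = 0.12168 mol
mol H = 2 × 1.754 g H₂O ÷ 18.015 g/mol = 0.19473 mol
From the AgBr data: mol Br per gram of compound = (0.7814 ÷ 187.772) ÷ 0.6160 = 0.0067556 mol/g, so in the 3.602 g combustion sample mol Br = 0.024334 mol
Divide by the smallest (0.024334 mol): C 5.000, H 8.002, Br 1.000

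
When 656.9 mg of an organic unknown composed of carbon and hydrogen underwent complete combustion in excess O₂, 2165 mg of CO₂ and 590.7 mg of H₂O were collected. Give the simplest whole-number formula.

mol C = 2.165 g CO₂ ÷ 44.009 g/mol = 0.049194 mol
mol H = 2 × 0.5907 g H₂O ÷ 18.015 g/mol = 0.065579 mol
Divide by the smallest (0.049194 mol): C 1.000, H 1.333
Multiplying each by 3 gives whole numbers: C 3.00, H 4.00

C3H4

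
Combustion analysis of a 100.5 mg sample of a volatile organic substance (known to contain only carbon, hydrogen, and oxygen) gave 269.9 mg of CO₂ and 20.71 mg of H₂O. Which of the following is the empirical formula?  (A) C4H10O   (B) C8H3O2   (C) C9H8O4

(B) C8H3O2

mol C = 0.2699 g CO₂ ÷ 44.009 g/mol = 0.0061328 mol
mol H = 2 × 0.02071 g H₂O ÷ 18.015 g/mol = 0.0022992 mol
mass O = 0.1005 − (0.073661 + 0.0023176) = 0.024521 g → mol O = 0.024521 ÷ 15.999 = 0.0015327 mol
Divide by the smallest (0.0015327 mol): C 4.001, H 1.500, O 1.000
Multiplying each by 2 gives whole numbers: C 8.00, H 3.00, O 2.00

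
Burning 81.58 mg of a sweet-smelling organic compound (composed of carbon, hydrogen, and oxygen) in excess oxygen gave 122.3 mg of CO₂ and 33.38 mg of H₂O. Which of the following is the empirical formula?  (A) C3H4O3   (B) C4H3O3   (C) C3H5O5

mol C = 0.1223 g CO₂ ÷ 44.009 g/mol = 0.0027790 mol
mol H = 2 × 0.03338 g H₂O ÷ 18.015 g/mol = 0.0037058 mol
mass O = 0.08158 − (0.033378 + 0.0037354) = 0.044466 g → mol O = 0.044466 ÷ 15.999 = 0.0027793 mol
Divide by the smallest (0.0027790 mol): C 1.000, H 1.334, O 1.000
Multiplying each by 3 gives whole numbers: C 3.00, H 4.00, O 3.00

(A) C3H4O3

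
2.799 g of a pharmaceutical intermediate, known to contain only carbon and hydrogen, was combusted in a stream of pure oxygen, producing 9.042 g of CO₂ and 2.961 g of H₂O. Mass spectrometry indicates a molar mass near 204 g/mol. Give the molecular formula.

C15H24

mol C = 9.042 g CO₂ ÷ 44.009 g/mol = 0.20546 mol
mol H = 2 × 2.961 g H₂O ÷ 18.015 g/mol = 0.32873 mol
Divide by the smallest (0.20546 mol): C 1.000, H 1.600
Multiplying each by 5 gives whole numbers: C 5.00, H 8.00
Empirical formula: C5H8
Empirical-formula mass = 68.12 g/mol; 204 ÷ 68.12 ≈ 3, so the molecular formula is C15H24.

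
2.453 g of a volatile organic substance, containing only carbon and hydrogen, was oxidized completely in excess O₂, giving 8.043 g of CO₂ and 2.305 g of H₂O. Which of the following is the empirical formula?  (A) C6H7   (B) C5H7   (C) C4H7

(B) C5H7

mol C = 8.043 g CO₂ ÷ 44.009 g/mol = 0.18276 mol
mol H = 2 × 2.305 g H₂O ÷ 18.015 g/mol = 0.25590 mol
Divide by the smallest (0.18276 mol): C 1.000, H 1.400
Multiplying each by 5 gives whole numbers: C 5.00, H 7.00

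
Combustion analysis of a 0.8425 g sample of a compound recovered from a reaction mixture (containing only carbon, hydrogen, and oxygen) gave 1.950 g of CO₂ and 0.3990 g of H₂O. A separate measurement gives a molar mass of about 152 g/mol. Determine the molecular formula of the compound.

mol C = 1.950 g CO₂ ÷ 44.009 g/mol = 0.044309 mol
mol H = 2 × 0.3990 g H₂O ÷ 18.015 g/mol = 0.044296 mol
mass O = 0.8425 − (0.53220 + 0.044651) = 0.26565 g → mol O = 0.26565 ÷ 15.999 = 0.016604 mol
Divide by the smallest (0.016604 mol): C 2.669, H 2.668, O 1.000
Multiplying each by 3 gives whole numbers: C 8.01, H 8.00, O 3.00
Empirical formula: C8H8O3
Empirical-formula mass = 152.15 g/mol; 152 ÷ 152.15 ≈ 1, so the molecular formula is C8H8O3.

C8H8O3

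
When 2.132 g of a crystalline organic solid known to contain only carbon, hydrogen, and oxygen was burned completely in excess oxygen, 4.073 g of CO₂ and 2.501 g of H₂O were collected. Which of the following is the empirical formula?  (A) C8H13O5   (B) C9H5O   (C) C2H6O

mol C = 4.073 g CO₂ ÷ 44.009 g/mol = 0.092549 mol
mol H = 2 × 2.501 g H₂O ÷ 18.015 g/mol = 0.27766 mol
mass O = 2.132 − (1.1116 + 0.27988) = 0.74051 g → mol O = 0.74051 ÷ 15.999 = 0.046285 mol
Divide by the smallest (0.046285 mol): C 2.000, H 5.999, O 1.000

(C) C2H6O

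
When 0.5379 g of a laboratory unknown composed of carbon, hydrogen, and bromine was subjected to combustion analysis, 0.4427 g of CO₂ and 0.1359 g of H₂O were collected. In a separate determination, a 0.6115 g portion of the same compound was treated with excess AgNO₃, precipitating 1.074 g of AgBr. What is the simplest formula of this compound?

mol C = 0.4427 g CO₂ ÷ 44.009 g/mol = 0.010059 mol
mol H = 2 × 0.1359 g H₂O ÷ 18.015 g/mol = 0.015087 mol
From the AgBr data: mol Br per gram of compound = (1.074 ÷ 187.772) ÷ 0.6115 = 0.0093536 mol/g, so in the 0.5379 g combustion sample mol Br = 0.0050313 mol
Divide by the smallest (0.0050313 mol): C 1.999, H 2.999, Br 1.000

C2H3Br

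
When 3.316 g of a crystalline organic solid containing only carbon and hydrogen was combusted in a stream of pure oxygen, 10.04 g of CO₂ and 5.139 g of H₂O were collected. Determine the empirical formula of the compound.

C2H5

mol C = 10.04 g CO₂ ÷ 44.009 g/mol = 0.22814 mol
mol H = 2 × 5.139 g H₂O ÷ 18.015 g/mol = 0.57052 mol
Divide by the smallest (0.22814 mol): C 1.000, H 2.501
Multiplying each by 2 gives whole numbers: C 2.00, H 5.00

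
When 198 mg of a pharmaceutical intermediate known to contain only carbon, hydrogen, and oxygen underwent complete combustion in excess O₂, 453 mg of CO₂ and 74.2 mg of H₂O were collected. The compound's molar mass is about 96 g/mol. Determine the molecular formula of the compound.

C5H4O2

mol C = 0.453 g CO₂ ÷ 44.009 g/mol = 0.01029 mol
mol H = 2 × 0.0742 g H₂O ÷ 18.015 g/mol = 0.008238 mol
mass O = 0.198 − (0.1236 + 0.008303) = 0.06606 g → mol O = 0.06606 ÷ 15.999 = 0.004129 mol
Divide by the smallest (0.004129 mol): C 2.493, H 1.995, O 1.000
Multiplying each by 2 gives whole numbers: C 4.99, H 3.99, O 2.00
Empirical formula: C5H4O2
Empirical-formula mass = 96.08 g/mol; 96 ÷ 96.08 ≈ 1, so the molecular formula is C5H4O2.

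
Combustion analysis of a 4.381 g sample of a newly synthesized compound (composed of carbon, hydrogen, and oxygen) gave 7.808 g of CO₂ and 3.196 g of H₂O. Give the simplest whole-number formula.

C3H6O2

mol C = 7.808 g CO₂ ÷ 44.009 g/mol = 0.17742 mol
mol H = 2 × 3.196 g H₂O ÷ 18.015 g/mol = 0.35482 mol
mass O = 4.381 − (2.1310 + 0.35765) = 1.8924 g → mol O = 1.8924 ÷ 15.999 = 0.11828 mol
Divide by the smallest (0.11828 mol): C 1.500, H 3.000, O 1.000
Multiplying each by 2 gives whole numbers: C 3.00, H 6.00, O 2.00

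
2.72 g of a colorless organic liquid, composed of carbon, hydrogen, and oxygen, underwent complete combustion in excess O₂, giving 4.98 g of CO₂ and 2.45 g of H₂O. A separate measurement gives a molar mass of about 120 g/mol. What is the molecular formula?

mol C = 4.98 g CO₂ ÷ 44.009 g/mol = 0.1132 mol
mol H = 2 × 2.45 g H₂O ÷ 18.015 g/mol = 0.2720 mol
mass O = 2.72 − (1.359 + 0.2742) = 1.087 g → mol O = 1.087 ÷ 15.999 = 0.06792 mol
Divide by the smallest (0.06792 mol): C 1.666, H 4.005, O 1.000
Multiplying each by 3 gives whole numbers: C 5.00, H 12.01, O 3.00
Empirical formula: C5H12O3
Empirical-formula mass = 120.15 g/mol; 120 ÷ 120.15 ≈ 1, so the molecular formula is C5H12O3.

C5H12O3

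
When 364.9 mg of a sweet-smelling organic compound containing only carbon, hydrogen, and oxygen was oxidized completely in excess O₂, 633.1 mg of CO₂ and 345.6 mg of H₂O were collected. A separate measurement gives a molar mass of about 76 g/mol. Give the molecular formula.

mol C = 0.6331 g CO₂ ÷ 44.009 g/mol = 0.014386 mol
mol H = 2 × 0.3456 g H₂O ÷ 18.015 g/mol = 0.038368 mol
mass O = 0.3649 − (0.17279 + 0.038675) = 0.15344 g → mol O = 0.15344 ÷ 15.999 = 0.0095905 mol
Divide by the smallest (0.0095905 mol): C 1.500, H 4.001, O 1.000
Multiplying each by 2 gives whole numbers: C 3.00, H 8.00, O 2.00
Empirical formula: C3H8O2
Empirical-formula mass = 76.09 g/mol; 76 ÷ 76.09 ≈ 1, so the molecular formula is C3H8O2.

C3H8O2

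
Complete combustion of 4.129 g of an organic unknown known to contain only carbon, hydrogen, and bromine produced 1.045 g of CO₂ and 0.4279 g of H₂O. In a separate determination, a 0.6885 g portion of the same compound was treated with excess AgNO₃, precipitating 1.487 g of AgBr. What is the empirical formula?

CH2Br2

mol C = 1.045 g CO₂ ÷ 44.009 g/mol = 0.023745 mol
mol H = 2 × 0.4279 g H₂O ÷ 18.015 g/mol = 0.047505 mol
From the AgBr data: mol Br per gram of compound = (1.487 ÷ 187.772) ÷ 0.6885 = 0.011502 mol/g, so in the 4.129 g combustion sample mol Br = 0.047492 mol
Divide by the smallest (0.023745 mol): C 1.000, H 2.001, Br 2.000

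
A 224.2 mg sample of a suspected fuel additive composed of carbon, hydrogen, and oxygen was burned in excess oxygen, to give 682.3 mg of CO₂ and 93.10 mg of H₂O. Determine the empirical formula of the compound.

mol C = 0.6823 g CO₂ ÷ 44.009 g/mol = 0.015504 mol
mol H = 2 × 0.09310 g H₂O ÷ 18.015 g/mol = 0.010336 mol
mass O = 0.2242 − (0.18621 + 0.010419) = 0.027567 g → mol O = 0.027567 ÷ 15.999 = 0.0017231 mol
Divide by the smallest (0.0017231 mol): C 8.998, H 5.999, O 1.000

C9H6O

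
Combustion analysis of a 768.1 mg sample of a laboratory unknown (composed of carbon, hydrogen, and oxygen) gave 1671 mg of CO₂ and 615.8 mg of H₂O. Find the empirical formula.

mol C = 1.671 g CO₂ ÷ 44.009 g/mol = 0.037970 mol
mol H = 2 × 0.6158 g H₂O ÷ 18.015 g/mol = 0.068365 mol
mass O = 0.7681 − (0.45605 + 0.068912) = 0.24314 g → mol O = 0.24314 ÷ 15.999 = 0.015197 mol
Divide by the smallest (0.015197 mol): C 2.498, H 4.499, O 1.000
Multiplying each by 2 gives whole numbers: C 5.00, H 9.00, O 2.00

C5H9O2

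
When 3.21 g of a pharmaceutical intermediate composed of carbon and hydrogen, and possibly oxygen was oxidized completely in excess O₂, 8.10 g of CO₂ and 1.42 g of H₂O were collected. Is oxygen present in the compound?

mol C = 8.10 g CO₂ ÷ 44.009 g/mol = 0.1841 mol
mol H = 2 × 1.42 g H₂O ÷ 18.015 g/mol = 0.1576 mol
C and H account for only 2.370 g of the 3.21 g sample; the remaining 0.8404 g must be oxygen.

yes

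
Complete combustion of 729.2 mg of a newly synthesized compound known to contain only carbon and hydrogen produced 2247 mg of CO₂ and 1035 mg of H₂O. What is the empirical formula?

mol C = 2.247 g CO₂ ÷ 44.009 g/mol = 0.051058 mol
mol H = 2 × 1.035 g H₂O ÷ 18.015 g/mol = 0.11490 mol
Divide by the smallest (0.051058 mol): C 1.000, H 2.250
Multiplying each by 4 gives whole numbers: C 4.00, H 9.00

C4H9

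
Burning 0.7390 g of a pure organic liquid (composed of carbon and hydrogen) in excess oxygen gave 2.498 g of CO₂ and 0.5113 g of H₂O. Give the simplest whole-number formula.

mol C = 2.498 g CO₂ ÷ 44.009 g/mol = 0.056761 mol
mol H = 2 × 0.5113 g H₂O ÷ 18.015 g/mol = 0.056764 mol
Divide by the smallest (0.056761 mol): C 1.000, H 1.000

CH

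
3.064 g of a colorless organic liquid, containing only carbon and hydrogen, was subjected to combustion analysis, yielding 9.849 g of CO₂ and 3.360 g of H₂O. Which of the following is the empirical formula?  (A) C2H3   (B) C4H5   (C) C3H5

mol C = 9.849 g CO₂ ÷ 44.009 g/mol = 0.22380 mol
mol H = 2 × 3.360 g H₂O ÷ 18.015 g/mol = 0.37302 mol
Divide by the smallest (0.22380 mol): C 1.000, H 1.667
Multiplying each by 3 gives whole numbers: C 3.00, H 5.00

(C) C3H5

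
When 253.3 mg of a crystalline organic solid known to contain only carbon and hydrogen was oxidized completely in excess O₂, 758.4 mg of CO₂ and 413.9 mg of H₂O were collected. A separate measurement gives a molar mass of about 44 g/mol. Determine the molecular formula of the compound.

C3H8

mol C = 0.7584 g CO₂ ÷ 44.009 g/mol = 0.017233 mol
mol H = 2 × 0.4139 g H₂O ÷ 18.015 g/mol = 0.045951 mol
Divide by the smallest (0.017233 mol): C 1.000, H 2.666
Multiplying each by 3 gives whole numbers: C 3.00, H 8.00
Empirical formula: C3H8
Empirical-formula mass = 44.10 g/mol; 44 ÷ 44.10 ≈ 1, so the molecular formula is C3H8.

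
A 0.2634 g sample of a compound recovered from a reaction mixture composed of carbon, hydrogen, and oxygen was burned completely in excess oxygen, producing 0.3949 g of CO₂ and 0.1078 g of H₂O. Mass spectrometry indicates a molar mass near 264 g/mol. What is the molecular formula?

C9H12O9

mol C = 0.3949 g CO₂ ÷ 44.009 g/mol = 0.0089732 mol
mol H = 2 × 0.1078 g H₂O ÷ 18.015 g/mol = 0.011968 mol
mass O = 0.2634 − (0.10778 + 0.012064) = 0.14356 g → mol O = 0.14356 ÷ 15.999 = 0.0089730 mol
Divide by the smallest (0.0089730 mol): C 1.000, H 1.334, O 1.000
Multiplying each by 3 gives whole numbers: C 3.00, H 4.00, O 3.00
Empirical formula: C3H4O3
Empirical-formula mass = 88.06 g/mol; 264 ÷ 88.06 ≈ 3, so the molecular formula is C9H12O9.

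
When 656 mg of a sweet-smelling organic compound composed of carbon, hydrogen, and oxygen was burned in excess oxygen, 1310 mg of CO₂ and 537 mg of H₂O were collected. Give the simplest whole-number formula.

C2H4O

mol C = 1.31 g CO₂ ÷ 44.009 g/mol = 0.02977 mol
mol H = 2 × 0.537 g H₂O ÷ 18.015 g/mol = 0.05962 mol
mass O = 0.656 − (0.3575 + 0.06009) = 0.2384 g → mol O = 0.2384 ÷ 15.999 = 0.01490 mol
Divide by the smallest (0.01490 mol): C 1.998, H 4.001, O 1.000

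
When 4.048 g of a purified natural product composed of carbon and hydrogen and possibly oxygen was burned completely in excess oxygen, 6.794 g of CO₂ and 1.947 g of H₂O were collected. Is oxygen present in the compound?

mol C = 6.794 g CO₂ ÷ 44.009 g/mol = 0.15438 mol
mol H = 2 × 1.947 g H₂O ÷ 18.015 g/mol = 0.21615 mol
C and H account for only 2.0721 g of the 4.048 g sample; the remaining 1.9759 g must be oxygen.

yes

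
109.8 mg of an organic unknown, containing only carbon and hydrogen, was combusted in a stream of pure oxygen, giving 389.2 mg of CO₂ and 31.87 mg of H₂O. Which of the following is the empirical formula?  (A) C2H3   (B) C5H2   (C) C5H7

mol C = 0.3892 g CO₂ ÷ 44.009 g/mol = 0.0088436 mol
mol H = 2 × 0.03187 g H₂O ÷ 18.015 g/mol = 0.0035382 mol
Divide by the smallest (0.0035382 mol): C 2.500, H 1.000
Multiplying each by 2 gives whole numbers: C 5.00, H 2.00

(B) C5H2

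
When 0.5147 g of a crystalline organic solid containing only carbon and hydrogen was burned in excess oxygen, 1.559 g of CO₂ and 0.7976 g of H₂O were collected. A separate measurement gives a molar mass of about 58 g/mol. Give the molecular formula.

C4H10

mol C = 1.559 g CO₂ ÷ 44.009 g/mol = 0.035425 mol
mol H = 2 × 0.7976 g H₂O ÷ 18.015 g/mol = 0.088548 mol
Divide by the smallest (0.035425 mol): C 1.000, H 2.500
Multiplying each by 2 gives whole numbers: C 2.00, H 5.00
Empirical formula: C2H5
Empirical-formula mass = 29.06 g/mol; 58 ÷ 29.06 ≈ 2, so the molecular formula is C4H10.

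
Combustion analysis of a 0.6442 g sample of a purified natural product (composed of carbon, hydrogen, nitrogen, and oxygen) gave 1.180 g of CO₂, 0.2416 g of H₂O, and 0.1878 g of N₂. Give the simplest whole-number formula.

mol C = 1.180 g CO₂ ÷ 44.009 g/mol = 0.026813 mol
mol H = 2 × 0.2416 g H₂O ÷ 18.015 g/mol = 0.026822 mol
mol N = 2 × 0.1878 g N₂ ÷ 28.014 g/mol = 0.013408 mol
mass O = 0.6442 − (0.32205 + 0.027037 + 0.18780) = 0.10732 g → mol O = 0.10732 ÷ 15.999 = 0.0067077 mol
Divide by the smallest (0.0067077 mol): C 3.997, H 3.999, N 1.999, O 1.000

C4H4N2O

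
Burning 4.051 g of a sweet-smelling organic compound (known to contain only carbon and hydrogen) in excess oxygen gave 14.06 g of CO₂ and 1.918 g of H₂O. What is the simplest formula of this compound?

mol C = 14.06 g CO₂ ÷ 44.009 g/mol = 0.31948 mol
mol H = 2 × 1.918 g H₂O ÷ 18.015 g/mol = 0.21293 mol
Divide by the smallest (0.21293 mol): C 1.500, H 1.000
Multiplying each by 2 gives whole numbers: C 3.00, H 2.00

C3H2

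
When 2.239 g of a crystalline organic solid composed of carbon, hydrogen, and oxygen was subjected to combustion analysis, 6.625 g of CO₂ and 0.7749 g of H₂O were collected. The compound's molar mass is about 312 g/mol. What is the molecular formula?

C21H12O3

mol C = 6.625 g CO₂ ÷ 44.009 g/mol = 0.15054 mol
mol H = 2 × 0.7749 g H₂O ÷ 18.015 g/mol = 0.086028 mol
mass O = 2.239 − (1.8081 + 0.086717) = 0.34418 g → mol O = 0.34418 ÷ 15.999 = 0.021513 mol
Divide by the smallest (0.021513 mol): C 6.998, H 3.999, O 1.000
Empirical formula: C7H4O
Empirical-formula mass = 104.11 g/mol; 312 ÷ 104.11 ≈ 3, so the molecular formula is C21H12O3.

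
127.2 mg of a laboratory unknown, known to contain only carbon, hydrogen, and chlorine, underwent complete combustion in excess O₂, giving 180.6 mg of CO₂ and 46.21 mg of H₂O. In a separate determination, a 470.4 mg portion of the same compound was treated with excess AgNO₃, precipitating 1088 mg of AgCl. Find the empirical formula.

C4H5Cl2

mol C = 0.1806 g CO₂ ÷ 44.009 g/mol = 0.0041037 mol
mol H = 2 × 0.04621 g H₂O ÷ 18.015 g/mol = 0.0051302 mol
From the AgCl data: mol Cl per gram of compound = (1.088 ÷ 143.318) ÷ 0.4704 = 0.016138 mol/g, so in the 0.1272 g combustion sample mol Cl = 0.0020528 mol
Divide by the smallest (0.0020528 mol): C 1.999, H 2.499, Cl 1.000
Multiplying each by 2 gives whole numbers: C 4.00, H 5.00, Cl 2.00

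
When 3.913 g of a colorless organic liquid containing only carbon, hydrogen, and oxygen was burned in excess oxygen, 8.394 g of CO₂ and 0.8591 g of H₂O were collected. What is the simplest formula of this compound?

C2HO

mol C = 8.394 g CO₂ ÷ 44.009 g/mol = 0.19073 mol
mol H = 2 × 0.8591 g H₂O ÷ 18.015 g/mol = 0.095376 mol
mass O = 3.913 − (2.2909 + 0.096139) = 1.5260 g → mol O = 1.5260 ÷ 15.999 = 0.095378 mol
Divide by the smallest (0.095376 mol): C 2.000, H 1.000, O 1.000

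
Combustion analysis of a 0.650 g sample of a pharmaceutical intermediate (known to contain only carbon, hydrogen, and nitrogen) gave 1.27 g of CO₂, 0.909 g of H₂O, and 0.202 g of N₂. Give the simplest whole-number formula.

mol C = 1.27 g CO₂ ÷ 44.009 g/mol = 0.02886 mol
mol H = 2 × 0.909 g H₂O ÷ 18.015 g/mol = 0.1009 mol
mol N = 2 × 0.202 g N₂ ÷ 28.014 g/mol = 0.01442 mol
Divide by the smallest (0.01442 mol): C 2.001, H 6.998, N 1.000

C2H7N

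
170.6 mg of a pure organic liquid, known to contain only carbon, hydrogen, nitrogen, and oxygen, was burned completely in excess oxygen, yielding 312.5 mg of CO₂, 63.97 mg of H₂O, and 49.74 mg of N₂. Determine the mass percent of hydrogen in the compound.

4.20%

mol C = 0.3125 g CO₂ ÷ 44.009 g/mol = 0.0071008 mol
mol H = 2 × 0.06397 g H₂O ÷ 18.015 g/mol = 0.0071019 mol
mol N = 2 × 0.04974 g N₂ ÷ 28.014 g/mol = 0.0035511 mol
mass O = 0.1706 − (0.085288 + 0.0071587 + 0.049740) = 0.028413 g → mol O = 0.028413 ÷ 15.999 = 0.0017759 mol
mass % H = 0.0071587 g ÷ 0.1706 g × 100%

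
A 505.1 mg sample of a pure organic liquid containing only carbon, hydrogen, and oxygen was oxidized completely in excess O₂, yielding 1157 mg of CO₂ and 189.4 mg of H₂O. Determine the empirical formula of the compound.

C5H4O2

mol C = 1.157 g CO₂ ÷ 44.009 g/mol = 0.026290 mol
mol H = 2 × 0.1894 g H₂O ÷ 18.015 g/mol = 0.021027 mol
mass O = 0.5051 − (0.31577 + 0.021195) = 0.16813 g → mol O = 0.16813 ÷ 15.999 = 0.010509 mol
Divide by the smallest (0.010509 mol): C 2.502, H 2.001, O 1.000
Multiplying each by 2 gives whole numbers: C 5.00, H 4.00, O 2.00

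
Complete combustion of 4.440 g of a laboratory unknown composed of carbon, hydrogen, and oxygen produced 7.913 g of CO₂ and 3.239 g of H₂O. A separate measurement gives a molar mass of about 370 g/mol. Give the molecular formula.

C15H30O10

mol C = 7.913 g CO₂ ÷ 44.009 g/mol = 0.17980 mol
mol H = 2 × 3.239 g H₂O ÷ 18.015 g/mol = 0.35959 mol
mass O = 4.440 − (2.1596 + 0.36247) = 1.9179 g → mol O = 1.9179 ÷ 15.999 = 0.11988 mol
Divide by the smallest (0.11988 mol): C 1.500, H 3.000, O 1.000
Multiplying each by 2 gives whole numbers: C 3.00, H 6.00, O 2.00
Empirical formula: C3H6O2
Empirical-formula mass = 74.08 g/mol; 370 ÷ 74.08 ≈ 5, so the molecular formula is C15H30O10.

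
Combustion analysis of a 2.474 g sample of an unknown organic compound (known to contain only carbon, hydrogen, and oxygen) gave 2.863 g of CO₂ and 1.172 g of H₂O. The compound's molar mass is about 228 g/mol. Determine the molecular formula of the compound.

C6H12O9

mol C = 2.863 g CO₂ ÷ 44.009 g/mol = 0.065055 mol
mol H = 2 × 1.172 g H₂O ÷ 18.015 g/mol = 0.13011 mol
mass O = 2.474 − (0.78137 + 0.13115) = 1.5615 g → mol O = 1.5615 ÷ 15.999 = 0.097598 mol
Divide by the smallest (0.065055 mol): C 1.000, H 2.000, O 1.500
Multiplying each by 2 gives whole numbers: C 2.00, H 4.00, O 3.00
Empirical formula: C2H4O3
Empirical-formula mass = 76.05 g/mol; 228 ÷ 76.05 ≈ 3, so the molecular formula is C6H12O9.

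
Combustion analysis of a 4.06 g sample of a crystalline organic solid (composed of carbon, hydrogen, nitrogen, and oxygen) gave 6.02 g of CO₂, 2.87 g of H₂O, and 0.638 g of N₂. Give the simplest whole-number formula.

mol C = 6.02 g CO₂ ÷ 44.009 g/mol = 0.1368 mol
mol H = 2 × 2.87 g H₂O ÷ 18.015 g/mol = 0.3186 mol
mol N = 2 × 0.638 g N₂ ÷ 28.014 g/mol = 0.04555 mol
mass O = 4.06 − (1.643 + 0.3212 + 0.6380) = 1.458 g → mol O = 1.458 ÷ 15.999 = 0.09112 mol
Divide by the smallest (0.04555 mol): C 3.003, H 6.995, N 1.000, O 2.001

C3H7NO2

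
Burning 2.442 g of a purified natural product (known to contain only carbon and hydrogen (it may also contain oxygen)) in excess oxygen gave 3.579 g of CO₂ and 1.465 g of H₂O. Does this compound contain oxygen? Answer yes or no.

mol C = 3.579 g CO₂ ÷ 44.009 g/mol = 0.081324 mol
mol H = 2 × 1.465 g H₂O ÷ 18.015 g/mol = 0.16264 mol
C and H account for only 1.1407 g of the 2.442 g sample; the remaining 1.3013 g must be oxygen.

yes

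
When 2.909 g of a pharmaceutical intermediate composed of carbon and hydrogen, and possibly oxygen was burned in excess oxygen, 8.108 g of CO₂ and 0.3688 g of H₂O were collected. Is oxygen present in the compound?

yes

mol C = 8.108 g CO₂ ÷ 44.009 g/mol = 0.18424 mol
mol H = 2 × 0.3688 g H₂O ÷ 18.015 g/mol = 0.040944 mol
C and H account for only 2.2541 g of the 2.909 g sample; the remaining 0.65488 g must be oxygen.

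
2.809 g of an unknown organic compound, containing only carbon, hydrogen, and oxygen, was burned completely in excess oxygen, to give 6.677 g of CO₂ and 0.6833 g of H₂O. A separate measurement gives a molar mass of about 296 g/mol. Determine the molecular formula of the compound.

mol C = 6.677 g CO₂ ÷ 44.009 g/mol = 0.15172 mol
mol H = 2 × 0.6833 g H₂O ÷ 18.015 g/mol = 0.075859 mol
mass O = 2.809 − (1.8223 + 0.076466) = 0.91024 g → mol O = 0.91024 ÷ 15.999 = 0.056893 mol
Divide by the smallest (0.056893 mol): C 2.667, H 1.333, O 1.000
Multiplying each by 3 gives whole numbers: C 8.00, H 4.00, O 3.00
Empirical formula: C8H4O3
Empirical-formula mass = 148.12 g/mol; 296 ÷ 148.12 ≈ 2, so the molecular formula is C16H8O6.

C16H8O6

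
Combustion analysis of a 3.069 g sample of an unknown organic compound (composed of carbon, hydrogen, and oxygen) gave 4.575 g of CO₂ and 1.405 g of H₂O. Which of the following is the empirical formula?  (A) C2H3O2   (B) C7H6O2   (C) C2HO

mol C = 4.575 g CO₂ ÷ 44.009 g/mol = 0.10396 mol
mol H = 2 × 1.405 g H₂O ÷ 18.015 g/mol = 0.15598 mol
mass O = 3.069 − (1.2486 + 0.15723) = 1.6632 g → mol O = 1.6632 ÷ 15.999 = 0.10395 mol
Divide by the smallest (0.10395 mol): C 1.000, H 1.500, O 1.000
Multiplying each by 2 gives whole numbers: C 2.00, H 3.00, O 2.00

(A) C2H3O2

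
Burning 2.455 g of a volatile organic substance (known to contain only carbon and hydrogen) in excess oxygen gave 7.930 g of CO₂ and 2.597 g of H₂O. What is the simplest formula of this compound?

C5H8

mol C = 7.930 g CO₂ ÷ 44.009 g/mol = 0.18019 mol
mol H = 2 × 2.597 g H₂O ÷ 18.015 g/mol = 0.28832 mol
Divide by the smallest (0.18019 mol): C 1.000, H 1.600
Multiplying each by 5 gives whole numbers: C 5.00, H 8.00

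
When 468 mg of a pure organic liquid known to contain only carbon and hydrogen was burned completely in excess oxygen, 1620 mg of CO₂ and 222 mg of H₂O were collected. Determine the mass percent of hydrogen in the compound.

5.3%

mol C = 1.62 g CO₂ ÷ 44.009 g/mol = 0.03681 mol
mol H = 2 × 0.222 g H₂O ÷ 18.015 g/mol = 0.02465 mol
mass % H = 0.02484 g ÷ 0.468 g × 100%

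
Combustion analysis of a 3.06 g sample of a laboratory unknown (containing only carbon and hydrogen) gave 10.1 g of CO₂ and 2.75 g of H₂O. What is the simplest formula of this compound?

C3H4

mol C = 10.1 g CO₂ ÷ 44.009 g/mol = 0.2295 mol
mol H = 2 × 2.75 g H₂O ÷ 18.015 g/mol = 0.3053 mol
Divide by the smallest (0.2295 mol): C 1.000, H 1.330
Multiplying each by 3 gives whole numbers: C 3.00, H 3.99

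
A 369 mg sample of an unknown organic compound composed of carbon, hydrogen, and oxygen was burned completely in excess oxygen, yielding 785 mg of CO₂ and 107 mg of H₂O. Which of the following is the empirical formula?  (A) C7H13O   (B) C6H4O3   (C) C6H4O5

mol C = 0.785 g CO₂ ÷ 44.009 g/mol = 0.01784 mol
mol H = 2 × 0.107 g H₂O ÷ 18.015 g/mol = 0.01188 mol
mass O = 0.369 − (0.2142 + 0.01197) = 0.1428 g → mol O = 0.1428 ÷ 15.999 = 0.008924 mol
Divide by the smallest (0.008924 mol): C 1.999, H 1.331, O 1.000
Multiplying each by 3 gives whole numbers: C 6.00, H 3.99, O 3.00

(B) C6H4O3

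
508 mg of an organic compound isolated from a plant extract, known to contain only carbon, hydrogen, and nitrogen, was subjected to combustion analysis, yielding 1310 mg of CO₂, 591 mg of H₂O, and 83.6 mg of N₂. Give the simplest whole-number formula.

C5H11N

mol C = 1.31 g CO₂ ÷ 44.009 g/mol = 0.02977 mol
mol H = 2 × 0.591 g H₂O ÷ 18.015 g/mol = 0.06561 mol
mol N = 2 × 0.0836 g N₂ ÷ 28.014 g/mol = 0.005968 mol
Divide by the smallest (0.005968 mol): C 4.987, H 10.993, N 1.000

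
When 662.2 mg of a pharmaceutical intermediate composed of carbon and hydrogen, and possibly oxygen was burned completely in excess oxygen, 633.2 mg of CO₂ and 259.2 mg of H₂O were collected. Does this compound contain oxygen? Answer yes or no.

yes

mol C = 0.6332 g CO₂ ÷ 44.009 g/mol = 0.014388 mol
mol H = 2 × 0.2592 g H₂O ÷ 18.015 g/mol = 0.028776 mol
C and H account for only 0.20182 g of the 0.6622 g sample; the remaining 0.46038 g must be oxygen.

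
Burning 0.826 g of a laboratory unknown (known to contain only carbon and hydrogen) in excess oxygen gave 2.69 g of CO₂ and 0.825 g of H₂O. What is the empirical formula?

mol C = 2.69 g CO₂ ÷ 44.009 g/mol = 0.06112 mol
mol H = 2 × 0.825 g H₂O ÷ 18.015 g/mol = 0.09159 mol
Divide by the smallest (0.06112 mol): C 1.000, H 1.498
Multiplying each by 2 gives whole numbers: C 2.00, H 3.00

C2H3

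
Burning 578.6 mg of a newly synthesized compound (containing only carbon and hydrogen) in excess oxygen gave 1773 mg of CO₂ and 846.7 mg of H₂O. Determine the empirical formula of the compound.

mol C = 1.773 g CO₂ ÷ 44.009 g/mol = 0.040287 mol
mol H = 2 × 0.8467 g H₂O ÷ 18.015 g/mol = 0.093999 mol
Divide by the smallest (0.040287 mol): C 1.000, H 2.333
Multiplying each by 3 gives whole numbers: C 3.00, H 7.00

C3H7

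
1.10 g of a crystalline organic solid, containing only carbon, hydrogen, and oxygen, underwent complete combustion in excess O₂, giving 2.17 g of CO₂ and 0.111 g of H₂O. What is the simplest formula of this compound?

mol C = 2.17 g CO₂ ÷ 44.009 g/mol = 0.04931 mol
mol H = 2 × 0.111 g H₂O ÷ 18.015 g/mol = 0.01232 mol
mass O = 1.10 − (0.5922 + 0.01242) = 0.4953 g → mol O = 0.4953 ÷ 15.999 = 0.03096 mol
Divide by the smallest (0.01232 mol): C 4.001, H 1.000, O 2.512
Multiplying each by 2 gives whole numbers: C 8.00, H 2.00, O 5.02

C8H2O5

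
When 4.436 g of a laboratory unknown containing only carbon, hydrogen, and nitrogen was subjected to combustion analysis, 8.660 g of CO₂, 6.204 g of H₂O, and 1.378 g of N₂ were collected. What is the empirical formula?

mol C = 8.660 g CO₂ ÷ 44.009 g/mol = 0.19678 mol
mol H = 2 × 6.204 g H₂O ÷ 18.015 g/mol = 0.68876 mol
mol N = 2 × 1.378 g N₂ ÷ 28.014 g/mol = 0.098379 mol
Divide by the smallest (0.098379 mol): C 2.000, H 7.001, N 1.000

C2H7N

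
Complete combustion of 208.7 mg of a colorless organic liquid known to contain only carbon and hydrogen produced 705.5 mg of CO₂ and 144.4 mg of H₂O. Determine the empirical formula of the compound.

CH

mol C = 0.7055 g CO₂ ÷ 44.009 g/mol = 0.016031 mol
mol H = 2 × 0.1444 g H₂O ÷ 18.015 g/mol = 0.016031 mol
Divide by the smallest (0.016031 mol): C 1.000, H 1.000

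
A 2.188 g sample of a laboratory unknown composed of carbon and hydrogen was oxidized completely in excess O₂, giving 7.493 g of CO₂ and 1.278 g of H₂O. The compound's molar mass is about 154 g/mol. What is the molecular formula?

mol C = 7.493 g CO₂ ÷ 44.009 g/mol = 0.17026 mol
mol H = 2 × 1.278 g H₂O ÷ 18.015 g/mol = 0.14188 mol
Divide by the smallest (0.14188 mol): C 1.200, H 1.000
Multiplying each by 5 gives whole numbers: C 6.00, H 5.00
Empirical formula: C6H5
Empirical-formula mass = 77.11 g/mol; 154 ÷ 77.11 ≈ 2, so the molecular formula is C12H10.

C12H10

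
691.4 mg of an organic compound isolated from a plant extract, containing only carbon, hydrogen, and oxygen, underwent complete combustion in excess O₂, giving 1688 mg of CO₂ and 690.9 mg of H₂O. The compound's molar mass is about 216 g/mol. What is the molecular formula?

C12H24O3

mol C = 1.688 g CO₂ ÷ 44.009 g/mol = 0.038356 mol
mol H = 2 × 0.6909 g H₂O ÷ 18.015 g/mol = 0.076703 mol
mass O = 0.6914 − (0.46069 + 0.077316) = 0.15339 g → mol O = 0.15339 ÷ 15.999 = 0.0095876 mol
Divide by the smallest (0.0095876 mol): C 4.001, H 8.000, O 1.000
Empirical formula: C4H8O
Empirical-formula mass = 72.11 g/mol; 216 ÷ 72.11 ≈ 3, so the molecular formula is C12H24O3.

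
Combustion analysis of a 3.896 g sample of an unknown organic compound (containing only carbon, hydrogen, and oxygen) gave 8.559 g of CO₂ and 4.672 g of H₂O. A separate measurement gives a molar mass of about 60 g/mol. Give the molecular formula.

mol C = 8.559 g CO₂ ÷ 44.009 g/mol = 0.19448 mol
mol H = 2 × 4.672 g H₂O ÷ 18.015 g/mol = 0.51868 mol
mass O = 3.896 − (2.3359 + 0.52283) = 1.0372 g → mol O = 1.0372 ÷ 15.999 = 0.064831 mol
Divide by the smallest (0.064831 mol): C 3.000, H 8.000, O 1.000
Empirical formula: C3H8O
Empirical-formula mass = 60.10 g/mol; 60 ÷ 60.10 ≈ 1, so the molecular formula is C3H8O.

C3H8O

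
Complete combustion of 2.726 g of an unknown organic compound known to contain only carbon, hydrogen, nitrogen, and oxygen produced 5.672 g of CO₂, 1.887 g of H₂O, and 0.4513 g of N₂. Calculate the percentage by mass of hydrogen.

mol C = 5.672 g CO₂ ÷ 44.009 g/mol = 0.12888 mol
mol H = 2 × 1.887 g H₂O ÷ 18.015 g/mol = 0.20949 mol
mol N = 2 × 0.4513 g N₂ ÷ 28.014 g/mol = 0.032220 mol
mass O = 2.726 − (1.5480 + 0.21117 + 0.45130) = 0.51552 g → mol O = 0.51552 ÷ 15.999 = 0.032222 mol
mass % H = 0.21117 g ÷ 2.726 g × 100%

7.75%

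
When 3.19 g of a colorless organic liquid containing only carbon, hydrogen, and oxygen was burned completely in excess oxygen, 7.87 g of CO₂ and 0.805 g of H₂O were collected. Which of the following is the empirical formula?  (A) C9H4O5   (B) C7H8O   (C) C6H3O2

(C) C6H3O2

mol C = 7.87 g CO₂ ÷ 44.009 g/mol = 0.1788 mol
mol H = 2 × 0.805 g H₂O ÷ 18.015 g/mol = 0.08937 mol
mass O = 3.19 − (2.148 + 0.09008) = 0.9520 g → mol O = 0.9520 ÷ 15.999 = 0.05951 mol
Divide by the smallest (0.05951 mol): C 3.005, H 1.502, O 1.000
Multiplying each by 2 gives whole numbers: C 6.01, H 3.00, O 2.00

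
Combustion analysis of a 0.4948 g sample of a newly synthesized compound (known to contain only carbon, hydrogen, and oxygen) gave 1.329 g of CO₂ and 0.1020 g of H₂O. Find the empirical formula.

mol C = 1.329 g CO₂ ÷ 44.009 g/mol = 0.030198 mol
mol H = 2 × 0.1020 g H₂O ÷ 18.015 g/mol = 0.011324 mol
mass O = 0.4948 − (0.36271 + 0.011414) = 0.12067 g → mol O = 0.12067 ÷ 15.999 = 0.0075425 mol
Divide by the smallest (0.0075425 mol): C 4.004, H 1.501, O 1.000
Multiplying each by 2 gives whole numbers: C 8.01, H 3.00, O 2.00

C8H3O2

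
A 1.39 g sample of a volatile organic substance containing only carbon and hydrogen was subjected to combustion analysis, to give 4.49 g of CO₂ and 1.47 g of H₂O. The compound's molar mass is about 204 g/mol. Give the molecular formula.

mol C = 4.49 g CO₂ ÷ 44.009 g/mol = 0.1020 mol
mol H = 2 × 1.47 g H₂O ÷ 18.015 g/mol = 0.1632 mol
Divide by the smallest (0.1020 mol): C 1.000, H 1.600
Multiplying each by 5 gives whole numbers: C 5.00, H 8.00
Empirical formula: C5H8
Empirical-formula mass = 68.12 g/mol; 204 ÷ 68.12 ≈ 3, so the molecular formula is C15H24.

C15H24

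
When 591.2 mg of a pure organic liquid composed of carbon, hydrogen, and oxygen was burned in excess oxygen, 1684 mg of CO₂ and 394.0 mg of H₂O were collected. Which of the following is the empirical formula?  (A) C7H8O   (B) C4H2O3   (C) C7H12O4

mol C = 1.684 g CO₂ ÷ 44.009 g/mol = 0.038265 mol
mol H = 2 × 0.3940 g H₂O ÷ 18.015 g/mol = 0.043741 mol
mass O = 0.5912 − (0.45960 + 0.044091) = 0.087509 g → mol O = 0.087509 ÷ 15.999 = 0.0054697 mol
Divide by the smallest (0.0054697 mol): C 6.996, H 7.997, O 1.000

(A) C7H8O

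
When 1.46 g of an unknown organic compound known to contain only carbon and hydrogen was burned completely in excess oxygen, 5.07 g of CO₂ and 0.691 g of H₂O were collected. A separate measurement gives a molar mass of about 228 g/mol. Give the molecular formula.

mol C = 5.07 g CO₂ ÷ 44.009 g/mol = 0.1152 mol
mol H = 2 × 0.691 g H₂O ÷ 18.015 g/mol = 0.07671 mol
Divide by the smallest (0.07671 mol): C 1.502, H 1.000
Multiplying each by 2 gives whole numbers: C 3.00, H 2.00
Empirical formula: C3H2
Empirical-formula mass = 38.05 g/mol; 228 ÷ 38.05 ≈ 6, so the molecular formula is C18H12.

C18H12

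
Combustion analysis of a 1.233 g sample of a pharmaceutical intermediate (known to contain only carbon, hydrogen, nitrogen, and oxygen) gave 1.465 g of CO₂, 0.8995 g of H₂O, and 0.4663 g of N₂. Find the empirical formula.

C2H6N2O

mol C = 1.465 g CO₂ ÷ 44.009 g/mol = 0.033289 mol
mol H = 2 × 0.8995 g H₂O ÷ 18.015 g/mol = 0.099861 mol
mol N = 2 × 0.4663 g N₂ ÷ 28.014 g/mol = 0.033290 mol
mass O = 1.233 − (0.39983 + 0.10066 + 0.46630) = 0.26621 g → mol O = 0.26621 ÷ 15.999 = 0.016639 mol
Divide by the smallest (0.016639 mol): C 2.001, H 6.002, N 2.001, O 1.000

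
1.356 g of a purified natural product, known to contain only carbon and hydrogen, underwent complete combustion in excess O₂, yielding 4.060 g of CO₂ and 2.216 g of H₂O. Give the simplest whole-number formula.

C3H8

mol C = 4.060 g CO₂ ÷ 44.009 g/mol = 0.092254 mol
mol H = 2 × 2.216 g H₂O ÷ 18.015 g/mol = 0.24602 mol
Divide by the smallest (0.092254 mol): C 1.000, H 2.667
Multiplying each by 3 gives whole numbers: C 3.00, H 8.00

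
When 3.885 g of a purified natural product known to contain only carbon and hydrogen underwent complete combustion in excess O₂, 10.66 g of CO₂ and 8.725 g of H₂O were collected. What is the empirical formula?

CH4

mol C = 10.66 g CO₂ ÷ 44.009 g/mol = 0.24222 mol
mol H = 2 × 8.725 g H₂O ÷ 18.015 g/mol = 0.96864 mol
Divide by the smallest (0.24222 mol): C 1.000, H 3.999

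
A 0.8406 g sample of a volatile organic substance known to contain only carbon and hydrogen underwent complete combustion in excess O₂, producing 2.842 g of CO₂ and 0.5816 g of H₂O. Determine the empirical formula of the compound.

mol C = 2.842 g CO₂ ÷ 44.009 g/mol = 0.064578 mol
mol H = 2 × 0.5816 g H₂O ÷ 18.015 g/mol = 0.064568 mol
Divide by the smallest (0.064568 mol): C 1.000, H 1.000

CH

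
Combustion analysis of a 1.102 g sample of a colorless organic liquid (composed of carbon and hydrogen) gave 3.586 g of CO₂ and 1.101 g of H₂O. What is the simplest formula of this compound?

C2H3

mol C = 3.586 g CO₂ ÷ 44.009 g/mol = 0.081483 mol
mol H = 2 × 1.101 g H₂O ÷ 18.015 g/mol = 0.12223 mol
Divide by the smallest (0.081483 mol): C 1.000, H 1.500
Multiplying each by 2 gives whole numbers: C 2.00, H 3.00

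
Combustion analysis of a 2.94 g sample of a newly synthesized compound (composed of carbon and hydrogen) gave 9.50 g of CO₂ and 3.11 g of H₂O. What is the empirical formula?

mol C = 9.50 g CO₂ ÷ 44.009 g/mol = 0.2159 mol
mol H = 2 × 3.11 g H₂O ÷ 18.015 g/mol = 0.3453 mol
Divide by the smallest (0.2159 mol): C 1.000, H 1.599
Multiplying each by 5 gives whole numbers: C 5.00, H 8.00

C5H8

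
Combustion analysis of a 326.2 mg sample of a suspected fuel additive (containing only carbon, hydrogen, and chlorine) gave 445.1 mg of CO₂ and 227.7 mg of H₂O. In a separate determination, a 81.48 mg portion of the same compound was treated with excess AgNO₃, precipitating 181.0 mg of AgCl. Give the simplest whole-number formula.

C2H5Cl

mol C = 0.4451 g CO₂ ÷ 44.009 g/mol = 0.010114 mol
mol H = 2 × 0.2277 g H₂O ÷ 18.015 g/mol = 0.025279 mol
From the AgCl data: mol Cl per gram of compound = (0.1810 ÷ 143.318) ÷ 0.08148 = 0.015500 mol/g, so in the 0.3262 g combustion sample mol Cl = 0.0050560 mol
Divide by the smallest (0.0050560 mol): C 2.000, H 5.000, Cl 1.000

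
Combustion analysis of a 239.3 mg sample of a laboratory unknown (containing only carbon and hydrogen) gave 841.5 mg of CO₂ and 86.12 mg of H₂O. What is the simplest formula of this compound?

mol C = 0.8415 g CO₂ ÷ 44.009 g/mol = 0.019121 mol
mol H = 2 × 0.08612 g H₂O ÷ 18.015 g/mol = 0.0095609 mol
Divide by the smallest (0.0095609 mol): C 2.000, H 1.000

C2H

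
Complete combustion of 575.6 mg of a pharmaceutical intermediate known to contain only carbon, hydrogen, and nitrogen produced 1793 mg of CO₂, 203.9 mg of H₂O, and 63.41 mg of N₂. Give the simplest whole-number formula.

mol C = 1.793 g CO₂ ÷ 44.009 g/mol = 0.040742 mol
mol H = 2 × 0.2039 g H₂O ÷ 18.015 g/mol = 0.022637 mol
mol N = 2 × 0.06341 g N₂ ÷ 28.014 g/mol = 0.0045270 mol
Divide by the smallest (0.0045270 mol): C 9.000, H 5.000, N 1.000

C9H5N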